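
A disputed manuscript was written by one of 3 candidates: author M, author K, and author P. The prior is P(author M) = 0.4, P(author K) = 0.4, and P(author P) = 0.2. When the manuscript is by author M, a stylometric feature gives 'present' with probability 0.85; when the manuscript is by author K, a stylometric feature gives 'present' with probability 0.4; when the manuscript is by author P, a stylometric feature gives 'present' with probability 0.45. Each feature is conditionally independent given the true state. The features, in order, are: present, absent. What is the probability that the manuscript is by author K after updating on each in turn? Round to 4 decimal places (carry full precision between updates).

After 'present': normaliser = 0.85·0.4000 + 0.4·0.4000 + 0.45·0.2000; P(author M) ≈ 0.5763, P(author K) ≈ 0.2712, P(author P) ≈ 0.1525
After 'absent': normaliser = 0.15·0.5763 + 0.6·0.2712 + 0.55·0.1525; P(author M) ≈ 0.2595, P(author K) ≈ 0.4885, P(author P) ≈ 0.2519

0.4885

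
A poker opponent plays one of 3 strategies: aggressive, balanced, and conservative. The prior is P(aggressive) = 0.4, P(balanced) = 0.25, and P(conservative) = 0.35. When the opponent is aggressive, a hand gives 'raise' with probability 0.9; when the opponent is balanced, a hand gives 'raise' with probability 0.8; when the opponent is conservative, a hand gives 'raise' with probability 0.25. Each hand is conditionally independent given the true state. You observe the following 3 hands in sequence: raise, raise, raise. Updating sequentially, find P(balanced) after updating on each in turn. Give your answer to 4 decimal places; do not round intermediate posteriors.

After 'raise': normaliser = 0.9·0.4000 + 0.8·0.2500 + 0.25·0.3500; P(aggressive) ≈ 0.5560, P(balanced) ≈ 0.3089, P(conservative) ≈ 0.1351
After 'raise': normaliser = 0.9·0.5560 + 0.8·0.3089 + 0.25·0.1351; P(aggressive) ≈ 0.6405, P(balanced) ≈ 0.3163, P(conservative) ≈ 0.0432
After 'raise': normaliser = 0.9·0.6405 + 0.8·0.3163 + 0.25·0.0432; P(aggressive) ≈ 0.6860, P(balanced) ≈ 0.3011, P(conservative) ≈ 0.0129

0.3011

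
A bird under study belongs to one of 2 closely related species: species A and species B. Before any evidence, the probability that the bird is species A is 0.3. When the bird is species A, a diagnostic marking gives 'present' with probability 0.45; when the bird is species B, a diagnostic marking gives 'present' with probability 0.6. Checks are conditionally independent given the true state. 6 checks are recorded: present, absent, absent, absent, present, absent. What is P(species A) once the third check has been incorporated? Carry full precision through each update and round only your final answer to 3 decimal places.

0.378

After 'present': P(species A) = 0.45·0.3000 / (0.45·0.3000 + 0.6·0.7000) ≈ 0.2432
After 'absent': P(species A) = 0.55·0.2432 / (0.55·0.2432 + 0.4·0.7568) ≈ 0.3065
After 'absent': P(species A) = 0.55·0.3065 / (0.55·0.3065 + 0.4·0.6935) ≈ 0.3780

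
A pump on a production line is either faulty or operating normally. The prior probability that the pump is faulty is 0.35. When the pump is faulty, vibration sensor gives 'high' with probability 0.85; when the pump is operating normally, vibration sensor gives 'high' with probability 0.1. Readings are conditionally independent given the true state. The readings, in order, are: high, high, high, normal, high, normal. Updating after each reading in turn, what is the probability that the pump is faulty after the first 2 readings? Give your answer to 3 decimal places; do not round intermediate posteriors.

After 'high': P(faulty) = 0.85·0.3500 / (0.85·0.3500 + 0.1·0.6500) ≈ 0.8207
After 'high': P(faulty) = 0.85·0.8207 / (0.85·0.8207 + 0.1·0.1793) ≈ 0.9749

0.975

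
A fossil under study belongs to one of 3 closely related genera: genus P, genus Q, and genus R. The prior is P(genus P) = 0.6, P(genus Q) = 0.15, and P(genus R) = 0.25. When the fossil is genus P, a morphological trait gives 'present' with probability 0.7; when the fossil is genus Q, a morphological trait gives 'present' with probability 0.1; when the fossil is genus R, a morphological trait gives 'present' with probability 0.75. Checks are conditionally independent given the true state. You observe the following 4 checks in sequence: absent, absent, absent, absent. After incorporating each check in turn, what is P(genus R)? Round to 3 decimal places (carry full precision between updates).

0.009

After 'absent': normaliser = 0.3·0.6000 + 0.9·0.1500 + 0.25·0.2500; P(genus P) ≈ 0.4768, P(genus Q) ≈ 0.3576, P(genus R) ≈ 0.1656
After 'absent': normaliser = 0.3·0.4768 + 0.9·0.3576 + 0.25·0.1656; P(genus P) ≈ 0.2825, P(genus Q) ≈ 0.6357, P(genus R) ≈ 0.0818
After 'absent': normaliser = 0.3·0.2825 + 0.9·0.6357 + 0.25·0.0818; P(genus P) ≈ 0.1251, P(genus Q) ≈ 0.8447, P(genus R) ≈ 0.0302
After 'absent': normaliser = 0.3·0.1251 + 0.9·0.8447 + 0.25·0.0302; P(genus P) ≈ 0.0466, P(genus Q) ≈ 0.9440, P(genus R) ≈ 0.0094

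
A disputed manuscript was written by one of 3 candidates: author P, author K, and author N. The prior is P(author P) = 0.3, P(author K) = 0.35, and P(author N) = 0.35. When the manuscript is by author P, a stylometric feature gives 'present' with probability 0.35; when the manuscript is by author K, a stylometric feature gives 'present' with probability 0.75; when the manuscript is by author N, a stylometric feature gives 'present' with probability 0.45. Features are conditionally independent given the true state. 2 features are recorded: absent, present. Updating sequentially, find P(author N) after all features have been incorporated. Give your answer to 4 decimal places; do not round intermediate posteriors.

Each posterior becomes the prior for the next update.
After 'absent': normaliser = 0.65·0.3000 + 0.25·0.3500 + 0.55·0.3500; P(author P) ≈ 0.4105, P(author K) ≈ 0.1842, P(author N) ≈ 0.4053
After 'present': normaliser = 0.35·0.4105 + 0.75·0.1842 + 0.45·0.4053; P(author P) ≈ 0.3095, P(author K) ≈ 0.2976, P(author N) ≈ 0.3929

0.3929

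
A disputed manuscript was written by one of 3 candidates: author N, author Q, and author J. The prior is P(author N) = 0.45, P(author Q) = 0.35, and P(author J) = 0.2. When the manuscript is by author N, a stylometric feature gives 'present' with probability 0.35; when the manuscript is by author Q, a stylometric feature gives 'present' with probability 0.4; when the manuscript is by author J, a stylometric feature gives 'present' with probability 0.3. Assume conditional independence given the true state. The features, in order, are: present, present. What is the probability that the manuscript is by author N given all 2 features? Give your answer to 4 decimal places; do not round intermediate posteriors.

0.4269

After 'present': normaliser = 0.35·0.4500 + 0.4·0.3500 + 0.3·0.2000; P(author N) ≈ 0.4406, P(author Q) ≈ 0.3916, P(author J) ≈ 0.1678
After 'present': normaliser = 0.35·0.4406 + 0.4·0.3916 + 0.3·0.1678; P(author N) ≈ 0.4269, P(author Q) ≈ 0.4337, P(author J) ≈ 0.1394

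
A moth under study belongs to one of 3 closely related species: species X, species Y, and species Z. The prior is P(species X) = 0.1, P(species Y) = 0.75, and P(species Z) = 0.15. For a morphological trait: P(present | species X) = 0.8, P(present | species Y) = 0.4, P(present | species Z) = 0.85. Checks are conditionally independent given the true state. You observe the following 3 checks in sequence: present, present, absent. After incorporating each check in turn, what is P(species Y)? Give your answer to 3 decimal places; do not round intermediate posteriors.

After 'present': normaliser = 0.8·0.1000 + 0.4·0.7500 + 0.85·0.1500; P(species X) ≈ 0.1576, P(species Y) ≈ 0.5911, P(species Z) ≈ 0.2512
After 'present': normaliser = 0.8·0.1576 + 0.4·0.5911 + 0.85·0.2512; P(species X) ≈ 0.2189, P(species Y) ≈ 0.4104, P(species Z) ≈ 0.3707
After 'absent': normaliser = 0.2·0.2189 + 0.6·0.4104 + 0.15·0.3707; P(species X) ≈ 0.1267, P(species Y) ≈ 0.7125, P(species Z) ≈ 0.1609

0.712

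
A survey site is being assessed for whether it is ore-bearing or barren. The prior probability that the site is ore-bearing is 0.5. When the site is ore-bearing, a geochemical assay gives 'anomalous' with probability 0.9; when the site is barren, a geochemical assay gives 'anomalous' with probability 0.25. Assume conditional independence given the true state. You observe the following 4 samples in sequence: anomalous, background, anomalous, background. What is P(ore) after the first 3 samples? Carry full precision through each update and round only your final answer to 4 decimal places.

0.6334

Each posterior becomes the prior for the next update.
After 'anomalous': P(ore) = 0.9·0.5000 / (0.9·0.5000 + 0.25·0.5000) ≈ 0.7826
After 'background': P(ore) = 0.1·0.7826 / (0.1·0.7826 + 0.75·0.2174) ≈ 0.3243
After 'anomalous': P(ore) = 0.9·0.3243 / (0.9·0.3243 + 0.25·0.6757) ≈ 0.6334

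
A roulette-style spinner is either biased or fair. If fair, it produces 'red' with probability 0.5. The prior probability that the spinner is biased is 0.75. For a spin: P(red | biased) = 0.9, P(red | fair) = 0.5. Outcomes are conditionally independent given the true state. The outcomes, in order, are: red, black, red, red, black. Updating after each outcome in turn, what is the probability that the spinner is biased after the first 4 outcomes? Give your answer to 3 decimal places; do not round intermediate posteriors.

0.778

After 'red': P(biased) = 0.9·0.7500 / (0.9·0.7500 + 0.5·0.2500) ≈ 0.8438
After 'black': P(biased) = 0.1·0.8438 / (0.1·0.8438 + 0.5·0.1562) ≈ 0.5192
After 'red': P(biased) = 0.9·0.5192 / (0.9·0.5192 + 0.5·0.4808) ≈ 0.6603
After 'red': P(biased) = 0.9·0.6603 / (0.9·0.6603 + 0.5·0.3397) ≈ 0.7777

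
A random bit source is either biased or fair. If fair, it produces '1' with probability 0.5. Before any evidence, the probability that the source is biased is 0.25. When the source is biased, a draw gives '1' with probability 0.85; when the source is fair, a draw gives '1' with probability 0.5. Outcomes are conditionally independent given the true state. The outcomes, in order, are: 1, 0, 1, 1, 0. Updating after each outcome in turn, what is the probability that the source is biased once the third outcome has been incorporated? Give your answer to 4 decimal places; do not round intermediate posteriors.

Apply Bayes' rule sequentially, carrying P(biased) forward.
After '1': P(biased) = 0.85·0.2500 / (0.85·0.2500 + 0.5·0.7500) ≈ 0.3617
After '0': P(biased) = 0.15·0.3617 / (0.15·0.3617 + 0.5·0.6383) ≈ 0.1453
After '1': P(biased) = 0.85·0.1453 / (0.85·0.1453 + 0.5·0.8547) ≈ 0.2242

0.2242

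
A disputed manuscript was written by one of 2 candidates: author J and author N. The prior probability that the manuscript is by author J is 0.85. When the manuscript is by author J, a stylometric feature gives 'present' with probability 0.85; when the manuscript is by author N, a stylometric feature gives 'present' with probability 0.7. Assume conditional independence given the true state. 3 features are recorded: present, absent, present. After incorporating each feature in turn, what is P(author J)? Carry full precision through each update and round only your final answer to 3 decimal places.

0.807

Apply Bayes' rule sequentially, carrying P(author J) forward.
After 'present': P(author J) = 0.85·0.8500 / (0.85·0.8500 + 0.7·0.1500) ≈ 0.8731
After 'absent': P(author J) = 0.15·0.8731 / (0.15·0.8731 + 0.3·0.1269) ≈ 0.7748
After 'present': P(author J) = 0.85·0.7748 / (0.85·0.7748 + 0.7·0.2252) ≈ 0.8069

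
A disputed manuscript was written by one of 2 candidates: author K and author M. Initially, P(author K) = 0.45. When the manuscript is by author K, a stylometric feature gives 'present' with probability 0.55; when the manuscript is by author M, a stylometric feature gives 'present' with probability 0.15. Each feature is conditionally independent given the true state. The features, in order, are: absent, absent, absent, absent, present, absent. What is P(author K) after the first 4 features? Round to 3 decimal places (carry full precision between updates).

After 'absent': P(author K) = 0.45·0.4500 / (0.45·0.4500 + 0.85·0.5500) ≈ 0.3022
After 'absent': P(author K) = 0.45·0.3022 / (0.45·0.3022 + 0.85·0.6978) ≈ 0.1865
After 'absent': P(author K) = 0.45·0.1865 / (0.45·0.1865 + 0.85·0.8135) ≈ 0.1083
After 'absent': P(author K) = 0.45·0.1083 / (0.45·0.1083 + 0.85·0.8917) ≈ 0.0604

0.060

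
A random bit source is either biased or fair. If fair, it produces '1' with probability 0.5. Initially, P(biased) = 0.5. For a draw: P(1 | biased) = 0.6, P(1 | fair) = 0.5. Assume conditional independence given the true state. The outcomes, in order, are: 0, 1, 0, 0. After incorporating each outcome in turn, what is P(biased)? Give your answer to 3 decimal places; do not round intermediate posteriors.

0.381

After '0': P(biased) = 0.4·0.5000 / (0.4·0.5000 + 0.5·0.5000) ≈ 0.4444
After '1': P(biased) = 0.6·0.4444 / (0.6·0.4444 + 0.5·0.5556) ≈ 0.4898
After '0': P(biased) = 0.4·0.4898 / (0.4·0.4898 + 0.5·0.5102) ≈ 0.4344
After '0': P(biased) = 0.4·0.4344 / (0.4·0.4344 + 0.5·0.5656) ≈ 0.3806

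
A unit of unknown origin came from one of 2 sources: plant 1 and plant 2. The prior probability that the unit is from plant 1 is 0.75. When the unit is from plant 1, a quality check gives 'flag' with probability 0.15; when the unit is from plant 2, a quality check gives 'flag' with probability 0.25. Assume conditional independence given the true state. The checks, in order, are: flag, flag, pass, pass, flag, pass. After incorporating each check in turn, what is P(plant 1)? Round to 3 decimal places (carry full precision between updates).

After 'flag': P(plant 1) = 0.15·0.7500 / (0.15·0.7500 + 0.25·0.2500) ≈ 0.6429
After 'flag': P(plant 1) = 0.15·0.6429 / (0.15·0.6429 + 0.25·0.3571) ≈ 0.5192
After 'pass': P(plant 1) = 0.85·0.5192 / (0.85·0.5192 + 0.75·0.4808) ≈ 0.5504
After 'pass': P(plant 1) = 0.85·0.5504 / (0.85·0.5504 + 0.75·0.4496) ≈ 0.5811
After 'flag': P(plant 1) = 0.15·0.5811 / (0.15·0.5811 + 0.25·0.4189) ≈ 0.4542
After 'pass': P(plant 1) = 0.85·0.4542 / (0.85·0.4542 + 0.75·0.5458) ≈ 0.4854

0.485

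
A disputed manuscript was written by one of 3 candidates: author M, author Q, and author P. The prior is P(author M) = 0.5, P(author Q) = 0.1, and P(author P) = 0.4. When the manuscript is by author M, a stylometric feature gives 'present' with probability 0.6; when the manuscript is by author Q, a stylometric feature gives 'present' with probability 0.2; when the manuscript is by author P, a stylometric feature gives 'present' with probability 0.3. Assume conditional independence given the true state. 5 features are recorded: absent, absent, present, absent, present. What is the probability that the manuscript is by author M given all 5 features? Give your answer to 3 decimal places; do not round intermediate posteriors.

0.445

After 'absent': normaliser = 0.4·0.5000 + 0.8·0.1000 + 0.7·0.4000; P(author M) ≈ 0.3571, P(author Q) ≈ 0.1429, P(author P) ≈ 0.5000
After 'absent': normaliser = 0.4·0.3571 + 0.8·0.1429 + 0.7·0.5000; P(author M) ≈ 0.2353, P(author Q) ≈ 0.1882, P(author P) ≈ 0.5765
After 'present': normaliser = 0.6·0.2353 + 0.2·0.1882 + 0.3·0.5765; P(author M) ≈ 0.4013, P(author Q) ≈ 0.1070, P(author P) ≈ 0.4916
After 'absent': normaliser = 0.4·0.4013 + 0.8·0.1070 + 0.7·0.4916; P(author M) ≈ 0.2720, P(author Q) ≈ 0.1450, P(author P) ≈ 0.5830
After 'present': normaliser = 0.6·0.2720 + 0.2·0.1450 + 0.3·0.5830; P(author M) ≈ 0.4445, P(author Q) ≈ 0.0790, P(author P) ≈ 0.4765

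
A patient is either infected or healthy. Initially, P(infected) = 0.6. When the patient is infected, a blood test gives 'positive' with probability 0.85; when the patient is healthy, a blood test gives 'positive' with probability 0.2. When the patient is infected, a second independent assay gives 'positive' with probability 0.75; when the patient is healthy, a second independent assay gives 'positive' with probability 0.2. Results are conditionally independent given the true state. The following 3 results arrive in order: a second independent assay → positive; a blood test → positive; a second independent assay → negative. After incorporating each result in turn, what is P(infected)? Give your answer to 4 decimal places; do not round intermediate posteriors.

0.8819

After a second independent assay='positive': P(infected) = 0.75·0.6000 / (0.75·0.6000 + 0.2·0.4000) ≈ 0.8491
After a blood test='positive': P(infected) = 0.85·0.8491 / (0.85·0.8491 + 0.2·0.1509) ≈ 0.9598
After a second independent assay='negative': P(infected) = 0.25·0.9598 / (0.25·0.9598 + 0.8·0.0402) ≈ 0.8819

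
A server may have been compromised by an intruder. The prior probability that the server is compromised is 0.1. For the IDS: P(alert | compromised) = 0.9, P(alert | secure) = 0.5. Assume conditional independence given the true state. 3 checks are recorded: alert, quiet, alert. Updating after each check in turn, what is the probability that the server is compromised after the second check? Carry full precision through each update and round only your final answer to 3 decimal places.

0.038

Apply Bayes' rule sequentially, carrying P(compromised) forward.
After 'alert': P(compromised) = 0.9·0.1000 / (0.9·0.1000 + 0.5·0.9000) ≈ 0.1667
After 'quiet': P(compromised) = 0.1·0.1667 / (0.1·0.1667 + 0.5·0.8333) ≈ 0.0385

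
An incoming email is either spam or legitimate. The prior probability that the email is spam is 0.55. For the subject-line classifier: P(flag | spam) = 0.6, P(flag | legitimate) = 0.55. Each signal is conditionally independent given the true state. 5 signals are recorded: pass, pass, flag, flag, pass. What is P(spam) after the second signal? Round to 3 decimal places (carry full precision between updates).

0.491

After 'pass': P(spam) = 0.4·0.5500 / (0.4·0.5500 + 0.45·0.4500) ≈ 0.5207
After 'pass': P(spam) = 0.4·0.5207 / (0.4·0.5207 + 0.45·0.4793) ≈ 0.4913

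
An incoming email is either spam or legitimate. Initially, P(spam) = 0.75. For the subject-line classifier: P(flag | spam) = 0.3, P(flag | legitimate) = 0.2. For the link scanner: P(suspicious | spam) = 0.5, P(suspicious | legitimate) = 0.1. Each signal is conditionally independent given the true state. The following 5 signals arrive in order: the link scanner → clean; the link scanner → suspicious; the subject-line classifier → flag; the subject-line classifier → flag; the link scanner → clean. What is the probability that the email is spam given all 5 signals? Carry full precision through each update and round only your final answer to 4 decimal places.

0.9124

Each posterior becomes the prior for the next update.
After the link scanner='clean': P(spam) = 0.5·0.7500 / (0.5·0.7500 + 0.9·0.2500) ≈ 0.6250
After the link scanner='suspicious': P(spam) = 0.5·0.6250 / (0.5·0.6250 + 0.1·0.3750) ≈ 0.8929
After the subject-line classifier='flag': P(spam) = 0.3·0.8929 / (0.3·0.8929 + 0.2·0.1071) ≈ 0.9259
After the subject-line classifier='flag': P(spam) = 0.3·0.9259 / (0.3·0.9259 + 0.2·0.0741) ≈ 0.9494
After the link scanner='clean': P(spam) = 0.5·0.9494 / (0.5·0.9494 + 0.9·0.0506) ≈ 0.9124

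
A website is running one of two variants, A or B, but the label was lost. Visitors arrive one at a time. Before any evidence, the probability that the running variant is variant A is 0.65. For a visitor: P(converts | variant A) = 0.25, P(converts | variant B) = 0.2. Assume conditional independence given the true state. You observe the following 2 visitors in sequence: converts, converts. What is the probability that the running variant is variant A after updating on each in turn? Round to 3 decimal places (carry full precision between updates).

After 'converts': P(A) = 0.25·0.6500 / (0.25·0.6500 + 0.2·0.3500) ≈ 0.6989
After 'converts': P(A) = 0.25·0.6989 / (0.25·0.6989 + 0.2·0.3011) ≈ 0.7437

0.744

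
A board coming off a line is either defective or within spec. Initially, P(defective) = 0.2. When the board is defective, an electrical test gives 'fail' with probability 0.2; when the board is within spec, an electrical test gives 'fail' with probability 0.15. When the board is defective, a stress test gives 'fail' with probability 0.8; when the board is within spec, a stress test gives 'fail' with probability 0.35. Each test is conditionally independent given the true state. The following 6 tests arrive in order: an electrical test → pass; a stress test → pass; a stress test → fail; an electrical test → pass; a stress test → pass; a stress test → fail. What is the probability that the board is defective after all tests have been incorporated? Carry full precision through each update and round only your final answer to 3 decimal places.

0.099

Apply Bayes' rule sequentially, carrying P(defective) forward.
After an electrical test='pass': P(defective) = 0.8·0.2000 / (0.8·0.2000 + 0.85·0.8000) ≈ 0.1905
After a stress test='pass': P(defective) = 0.2·0.1905 / (0.2·0.1905 + 0.65·0.8095) ≈ 0.0675
After a stress test='fail': P(defective) = 0.8·0.0675 / (0.8·0.0675 + 0.35·0.9325) ≈ 0.1420
After an electrical test='pass': P(defective) = 0.8·0.1420 / (0.8·0.1420 + 0.85·0.8580) ≈ 0.1348
After a stress test='pass': P(defective) = 0.2·0.1348 / (0.2·0.1348 + 0.65·0.8652) ≈ 0.0457
After a stress test='fail': P(defective) = 0.8·0.0457 / (0.8·0.0457 + 0.35·0.9543) ≈ 0.0987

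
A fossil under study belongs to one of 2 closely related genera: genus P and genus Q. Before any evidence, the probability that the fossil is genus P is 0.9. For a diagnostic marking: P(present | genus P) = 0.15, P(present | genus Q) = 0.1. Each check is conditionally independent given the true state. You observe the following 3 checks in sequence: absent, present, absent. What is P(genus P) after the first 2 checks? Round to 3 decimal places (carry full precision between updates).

After 'absent': P(genus P) = 0.85·0.9000 / (0.85·0.9000 + 0.9·0.1000) ≈ 0.8947
After 'present': P(genus P) = 0.15·0.8947 / (0.15·0.8947 + 0.1·0.1053) ≈ 0.9273

0.927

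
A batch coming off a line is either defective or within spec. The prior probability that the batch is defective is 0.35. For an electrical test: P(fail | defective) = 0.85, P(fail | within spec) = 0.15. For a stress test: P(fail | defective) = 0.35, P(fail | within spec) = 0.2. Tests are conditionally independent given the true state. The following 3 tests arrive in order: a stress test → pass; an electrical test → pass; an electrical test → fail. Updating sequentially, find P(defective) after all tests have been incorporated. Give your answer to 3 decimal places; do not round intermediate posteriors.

After a stress test='pass': P(defective) = 0.65·0.3500 / (0.65·0.3500 + 0.8·0.6500) ≈ 0.3043
After an electrical test='pass': P(defective) = 0.15·0.3043 / (0.15·0.3043 + 0.85·0.6957) ≈ 0.0717
After an electrical test='fail': P(defective) = 0.85·0.0717 / (0.85·0.0717 + 0.15·0.9283) ≈ 0.3043

0.304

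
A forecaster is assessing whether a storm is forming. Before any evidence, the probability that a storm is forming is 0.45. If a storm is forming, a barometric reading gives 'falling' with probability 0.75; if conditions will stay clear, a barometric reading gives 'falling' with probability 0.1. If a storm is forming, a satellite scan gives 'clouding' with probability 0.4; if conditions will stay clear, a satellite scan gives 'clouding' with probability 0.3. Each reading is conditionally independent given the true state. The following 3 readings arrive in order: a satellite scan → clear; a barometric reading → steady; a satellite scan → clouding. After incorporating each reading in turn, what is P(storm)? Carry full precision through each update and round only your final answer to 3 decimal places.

0.206

After a satellite scan='clear': P(storm) = 0.6·0.4500 / (0.6·0.4500 + 0.7·0.5500) ≈ 0.4122
After a barometric reading='steady': P(storm) = 0.25·0.4122 / (0.25·0.4122 + 0.9·0.5878) ≈ 0.1630
After a satellite scan='clouding': P(storm) = 0.4·0.1630 / (0.4·0.1630 + 0.3·0.8370) ≈ 0.2062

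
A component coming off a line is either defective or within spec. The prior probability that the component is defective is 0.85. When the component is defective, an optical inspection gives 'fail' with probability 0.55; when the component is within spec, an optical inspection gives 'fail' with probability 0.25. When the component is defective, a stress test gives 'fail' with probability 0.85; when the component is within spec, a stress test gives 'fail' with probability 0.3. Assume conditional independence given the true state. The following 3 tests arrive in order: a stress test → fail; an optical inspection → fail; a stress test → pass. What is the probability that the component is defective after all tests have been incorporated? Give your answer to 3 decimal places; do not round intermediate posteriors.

After a stress test='fail': P(defective) = 0.85·0.8500 / (0.85·0.8500 + 0.3·0.1500) ≈ 0.9414
After an optical inspection='fail': P(defective) = 0.55·0.9414 / (0.55·0.9414 + 0.25·0.0586) ≈ 0.9725
After a stress test='pass': P(defective) = 0.15·0.9725 / (0.15·0.9725 + 0.7·0.0275) ≈ 0.8833

0.883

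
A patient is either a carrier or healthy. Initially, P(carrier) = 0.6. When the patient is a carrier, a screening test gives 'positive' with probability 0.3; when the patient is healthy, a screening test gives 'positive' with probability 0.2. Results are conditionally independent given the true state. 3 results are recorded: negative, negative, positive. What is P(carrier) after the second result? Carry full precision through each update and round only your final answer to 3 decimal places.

0.535

After 'negative': P(carrier) = 0.7·0.6000 / (0.7·0.6000 + 0.8·0.4000) ≈ 0.5676
After 'negative': P(carrier) = 0.7·0.5676 / (0.7·0.5676 + 0.8·0.4324) ≈ 0.5345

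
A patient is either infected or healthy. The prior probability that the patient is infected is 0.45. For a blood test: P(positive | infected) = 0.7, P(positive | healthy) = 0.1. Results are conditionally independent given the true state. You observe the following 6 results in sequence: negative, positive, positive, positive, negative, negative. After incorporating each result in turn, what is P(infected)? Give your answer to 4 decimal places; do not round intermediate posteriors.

0.9122

After 'negative': P(infected) = 0.3·0.4500 / (0.3·0.4500 + 0.9·0.5500) ≈ 0.2143
After 'positive': P(infected) = 0.7·0.2143 / (0.7·0.2143 + 0.1·0.7857) ≈ 0.6562
After 'positive': P(infected) = 0.7·0.6562 / (0.7·0.6562 + 0.1·0.3438) ≈ 0.9304
After 'positive': P(infected) = 0.7·0.9304 / (0.7·0.9304 + 0.1·0.0696) ≈ 0.9894
After 'negative': P(infected) = 0.3·0.9894 / (0.3·0.9894 + 0.9·0.0106) ≈ 0.9689
After 'negative': P(infected) = 0.3·0.9689 / (0.3·0.9689 + 0.9·0.0311) ≈ 0.9122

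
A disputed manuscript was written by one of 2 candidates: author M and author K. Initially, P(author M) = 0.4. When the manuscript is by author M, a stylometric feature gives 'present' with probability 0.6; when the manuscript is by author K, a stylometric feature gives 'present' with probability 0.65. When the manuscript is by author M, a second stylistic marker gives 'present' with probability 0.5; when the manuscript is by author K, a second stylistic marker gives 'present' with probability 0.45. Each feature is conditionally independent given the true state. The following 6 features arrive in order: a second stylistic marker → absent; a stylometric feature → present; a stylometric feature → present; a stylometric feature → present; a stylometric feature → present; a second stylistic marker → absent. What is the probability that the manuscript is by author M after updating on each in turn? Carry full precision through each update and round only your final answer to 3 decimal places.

0.286

Apply Bayes' rule sequentially, carrying P(author M) forward.
After a second stylistic marker='absent': P(author M) = 0.5·0.4000 / (0.5·0.4000 + 0.55·0.6000) ≈ 0.3774
After a stylometric feature='present': P(author M) = 0.6·0.3774 / (0.6·0.3774 + 0.65·0.6226) ≈ 0.3587
After a stylometric feature='present': P(author M) = 0.6·0.3587 / (0.6·0.3587 + 0.65·0.6413) ≈ 0.3405
After a stylometric feature='present': P(author M) = 0.6·0.3405 / (0.6·0.3405 + 0.65·0.6595) ≈ 0.3228
After a stylometric feature='present': P(author M) = 0.6·0.3228 / (0.6·0.3228 + 0.65·0.6772) ≈ 0.3056
After a second stylistic marker='absent': P(author M) = 0.5·0.3056 / (0.5·0.3056 + 0.55·0.6944) ≈ 0.2857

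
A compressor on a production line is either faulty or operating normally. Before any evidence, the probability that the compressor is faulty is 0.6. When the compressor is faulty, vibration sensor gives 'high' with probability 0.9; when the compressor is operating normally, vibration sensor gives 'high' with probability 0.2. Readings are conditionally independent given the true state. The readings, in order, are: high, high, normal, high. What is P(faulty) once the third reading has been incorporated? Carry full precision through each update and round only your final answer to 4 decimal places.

0.7915

After 'high': P(faulty) = 0.9·0.6000 / (0.9·0.6000 + 0.2·0.4000) ≈ 0.8710
After 'high': P(faulty) = 0.9·0.8710 / (0.9·0.8710 + 0.2·0.1290) ≈ 0.9681
After 'normal': P(faulty) = 0.1·0.9681 / (0.1·0.9681 + 0.8·0.0319) ≈ 0.7915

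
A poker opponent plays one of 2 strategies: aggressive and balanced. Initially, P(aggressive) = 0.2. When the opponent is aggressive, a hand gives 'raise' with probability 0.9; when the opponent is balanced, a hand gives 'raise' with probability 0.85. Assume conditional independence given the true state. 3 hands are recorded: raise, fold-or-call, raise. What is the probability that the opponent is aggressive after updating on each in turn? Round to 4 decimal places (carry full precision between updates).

After 'raise': P(aggressive) = 0.9·0.2000 / (0.9·0.2000 + 0.85·0.8000) ≈ 0.2093
After 'fold-or-call': P(aggressive) = 0.1·0.2093 / (0.1·0.2093 + 0.15·0.7907) ≈ 0.1500
After 'raise': P(aggressive) = 0.9·0.1500 / (0.9·0.1500 + 0.85·0.8500) ≈ 0.1574

0.1574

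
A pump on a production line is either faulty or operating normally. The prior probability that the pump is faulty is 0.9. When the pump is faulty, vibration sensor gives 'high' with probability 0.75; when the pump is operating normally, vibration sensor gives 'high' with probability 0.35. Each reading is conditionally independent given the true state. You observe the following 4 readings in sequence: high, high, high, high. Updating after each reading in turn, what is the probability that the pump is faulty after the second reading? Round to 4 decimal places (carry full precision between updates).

0.9764

After 'high': P(faulty) = 0.75·0.9000 / (0.75·0.9000 + 0.35·0.1000) ≈ 0.9507
After 'high': P(faulty) = 0.75·0.9507 / (0.75·0.9507 + 0.35·0.0493) ≈ 0.9764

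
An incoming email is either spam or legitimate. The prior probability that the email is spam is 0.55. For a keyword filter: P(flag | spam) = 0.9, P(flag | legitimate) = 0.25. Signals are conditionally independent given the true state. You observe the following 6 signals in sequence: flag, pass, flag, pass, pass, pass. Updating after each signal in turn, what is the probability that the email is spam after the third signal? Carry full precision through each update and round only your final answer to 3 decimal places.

After 'flag': P(spam) = 0.9·0.5500 / (0.9·0.5500 + 0.25·0.4500) ≈ 0.8148
After 'pass': P(spam) = 0.1·0.8148 / (0.1·0.8148 + 0.75·0.1852) ≈ 0.3697
After 'flag': P(spam) = 0.9·0.3697 / (0.9·0.3697 + 0.25·0.6303) ≈ 0.6787

0.679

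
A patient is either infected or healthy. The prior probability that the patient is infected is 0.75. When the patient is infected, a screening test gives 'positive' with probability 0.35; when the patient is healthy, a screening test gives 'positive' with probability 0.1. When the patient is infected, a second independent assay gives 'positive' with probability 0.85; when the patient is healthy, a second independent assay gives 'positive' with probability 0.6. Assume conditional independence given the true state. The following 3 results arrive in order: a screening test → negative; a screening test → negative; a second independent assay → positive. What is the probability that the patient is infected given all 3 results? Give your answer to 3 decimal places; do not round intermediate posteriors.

0.689

After a screening test='negative': P(infected) = 0.65·0.7500 / (0.65·0.7500 + 0.9·0.2500) ≈ 0.6842
After a screening test='negative': P(infected) = 0.65·0.6842 / (0.65·0.6842 + 0.9·0.3158) ≈ 0.6101
After a second independent assay='positive': P(infected) = 0.85·0.6101 / (0.85·0.6101 + 0.6·0.3899) ≈ 0.6891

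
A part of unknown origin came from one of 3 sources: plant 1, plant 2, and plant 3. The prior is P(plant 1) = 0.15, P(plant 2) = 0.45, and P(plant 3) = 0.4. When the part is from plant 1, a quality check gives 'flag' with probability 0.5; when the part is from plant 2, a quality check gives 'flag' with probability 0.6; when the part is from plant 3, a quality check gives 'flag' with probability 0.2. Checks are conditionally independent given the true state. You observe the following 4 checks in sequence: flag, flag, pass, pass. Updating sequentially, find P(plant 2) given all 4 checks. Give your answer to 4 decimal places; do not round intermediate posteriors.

After 'flag': normaliser = 0.5·0.1500 + 0.6·0.4500 + 0.2·0.4000; P(plant 1) ≈ 0.1765, P(plant 2) ≈ 0.6353, P(plant 3) ≈ 0.1882
After 'flag': normaliser = 0.5·0.1765 + 0.6·0.6353 + 0.2·0.1882; P(plant 1) ≈ 0.1740, P(plant 2) ≈ 0.7517, P(plant 3) ≈ 0.0742
After 'pass': normaliser = 0.5·0.1740 + 0.4·0.7517 + 0.8·0.0742; P(plant 1) ≈ 0.1946, P(plant 2) ≈ 0.6725, P(plant 3) ≈ 0.1328
After 'pass': normaliser = 0.5·0.1946 + 0.4·0.6725 + 0.8·0.1328; P(plant 1) ≈ 0.2059, P(plant 2) ≈ 0.5692, P(plant 3) ≈ 0.2249

0.5692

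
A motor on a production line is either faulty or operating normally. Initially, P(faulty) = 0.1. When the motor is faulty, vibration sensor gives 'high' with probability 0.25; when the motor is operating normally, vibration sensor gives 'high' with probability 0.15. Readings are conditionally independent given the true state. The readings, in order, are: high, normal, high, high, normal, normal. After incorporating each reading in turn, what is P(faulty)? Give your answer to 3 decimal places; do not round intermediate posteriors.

After 'high': P(faulty) = 0.25·0.1000 / (0.25·0.1000 + 0.15·0.9000) ≈ 0.1562
After 'normal': P(faulty) = 0.75·0.1562 / (0.75·0.1562 + 0.85·0.8438) ≈ 0.1404
After 'high': P(faulty) = 0.25·0.1404 / (0.25·0.1404 + 0.15·0.8596) ≈ 0.2140
After 'high': P(faulty) = 0.25·0.2140 / (0.25·0.2140 + 0.15·0.7860) ≈ 0.3122
After 'normal': P(faulty) = 0.75·0.3122 / (0.75·0.3122 + 0.85·0.6878) ≈ 0.2860
After 'normal': P(faulty) = 0.75·0.2860 / (0.75·0.2860 + 0.85·0.7140) ≈ 0.2611

0.261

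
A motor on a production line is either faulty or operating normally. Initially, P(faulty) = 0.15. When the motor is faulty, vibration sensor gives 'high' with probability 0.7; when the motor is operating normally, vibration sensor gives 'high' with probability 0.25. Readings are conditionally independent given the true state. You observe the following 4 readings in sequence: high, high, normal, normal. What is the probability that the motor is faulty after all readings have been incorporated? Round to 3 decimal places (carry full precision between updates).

0.181

Apply Bayes' rule sequentially, carrying P(faulty) forward.
After 'high': P(faulty) = 0.7·0.1500 / (0.7·0.1500 + 0.25·0.8500) ≈ 0.3307
After 'high': P(faulty) = 0.7·0.3307 / (0.7·0.3307 + 0.25·0.6693) ≈ 0.5805
After 'normal': P(faulty) = 0.3·0.5805 / (0.3·0.5805 + 0.75·0.4195) ≈ 0.3563
After 'normal': P(faulty) = 0.3·0.3563 / (0.3·0.3563 + 0.75·0.6437) ≈ 0.1812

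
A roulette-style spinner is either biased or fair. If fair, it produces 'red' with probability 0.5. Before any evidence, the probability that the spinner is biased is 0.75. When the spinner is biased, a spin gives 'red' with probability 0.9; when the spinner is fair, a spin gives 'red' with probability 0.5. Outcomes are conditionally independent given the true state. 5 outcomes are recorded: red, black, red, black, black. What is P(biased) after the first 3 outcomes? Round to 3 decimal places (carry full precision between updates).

After 'red': P(biased) = 0.9·0.7500 / (0.9·0.7500 + 0.5·0.2500) ≈ 0.8438
After 'black': P(biased) = 0.1·0.8438 / (0.1·0.8438 + 0.5·0.1562) ≈ 0.5192
After 'red': P(biased) = 0.9·0.5192 / (0.9·0.5192 + 0.5·0.4808) ≈ 0.6603

0.660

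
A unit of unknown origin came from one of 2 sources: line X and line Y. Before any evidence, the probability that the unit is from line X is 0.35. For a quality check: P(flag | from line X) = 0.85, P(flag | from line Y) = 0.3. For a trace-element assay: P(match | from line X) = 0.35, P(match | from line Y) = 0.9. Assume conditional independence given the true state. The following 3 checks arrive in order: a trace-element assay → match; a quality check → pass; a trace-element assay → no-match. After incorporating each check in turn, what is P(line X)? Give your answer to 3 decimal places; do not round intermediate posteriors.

0.226

Apply Bayes' rule sequentially, carrying P(line X) forward.
After a trace-element assay='match': P(line X) = 0.35·0.3500 / (0.35·0.3500 + 0.9·0.6500) ≈ 0.1731
After a quality check='pass': P(line X) = 0.15·0.1731 / (0.15·0.1731 + 0.7·0.8269) ≈ 0.0429
After a trace-element assay='no-match': P(line X) = 0.65·0.0429 / (0.65·0.0429 + 0.1·0.9571) ≈ 0.2258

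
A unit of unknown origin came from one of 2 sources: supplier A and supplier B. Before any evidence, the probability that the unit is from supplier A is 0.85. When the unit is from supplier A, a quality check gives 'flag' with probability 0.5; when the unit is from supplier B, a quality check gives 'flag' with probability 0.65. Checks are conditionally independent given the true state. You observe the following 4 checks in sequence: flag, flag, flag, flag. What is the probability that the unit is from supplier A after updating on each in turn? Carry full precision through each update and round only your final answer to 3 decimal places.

0.665

Apply Bayes' rule sequentially, carrying P(supplier A) forward.
After 'flag': P(supplier A) = 0.5·0.8500 / (0.5·0.8500 + 0.65·0.1500) ≈ 0.8134
After 'flag': P(supplier A) = 0.5·0.8134 / (0.5·0.8134 + 0.65·0.1866) ≈ 0.7703
After 'flag': P(supplier A) = 0.5·0.7703 / (0.5·0.7703 + 0.65·0.2297) ≈ 0.7206
After 'flag': P(supplier A) = 0.5·0.7206 / (0.5·0.7206 + 0.65·0.2794) ≈ 0.6649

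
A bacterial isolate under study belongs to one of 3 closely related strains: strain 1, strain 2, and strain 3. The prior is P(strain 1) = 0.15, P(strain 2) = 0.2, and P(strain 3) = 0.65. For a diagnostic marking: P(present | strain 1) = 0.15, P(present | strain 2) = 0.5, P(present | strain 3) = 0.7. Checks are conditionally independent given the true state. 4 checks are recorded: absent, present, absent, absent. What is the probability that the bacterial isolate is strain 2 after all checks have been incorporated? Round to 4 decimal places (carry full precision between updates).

0.3238

After 'absent': normaliser = 0.85·0.1500 + 0.5·0.2000 + 0.3·0.6500; P(strain 1) ≈ 0.3018, P(strain 2) ≈ 0.2367, P(strain 3) ≈ 0.4615
After 'present': normaliser = 0.15·0.3018 + 0.5·0.2367 + 0.7·0.4615; P(strain 1) ≈ 0.0930, P(strain 2) ≈ 0.2432, P(strain 3) ≈ 0.6638
After 'absent': normaliser = 0.85·0.0930 + 0.5·0.2432 + 0.3·0.6638; P(strain 1) ≈ 0.1977, P(strain 2) ≈ 0.3041, P(strain 3) ≈ 0.4981
After 'absent': normaliser = 0.85·0.1977 + 0.5·0.3041 + 0.3·0.4981; P(strain 1) ≈ 0.3579, P(strain 2) ≈ 0.3238, P(strain 3) ≈ 0.3182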